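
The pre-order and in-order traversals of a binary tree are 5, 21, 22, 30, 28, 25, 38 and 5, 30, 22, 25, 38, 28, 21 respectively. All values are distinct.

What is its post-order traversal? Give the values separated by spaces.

30 38 25 28 22 21 5

The first element of pre-order is the root; it splits in-order into left and right subtrees.
Root 5: left subtree has 0 nodes { }, right has 6 {30, 22, 25, 38, 28, 21}.
  Root 21: left subtree has 5 nodes {30, 22, 25, 38, 28}, right has 0 { }.
    Root 22: left subtree has 1 node {30}, right has 3 {25, 38, 28}.
      Root 28: left subtree has 2 nodes {25, 38}, right has 0 { }.
        Root 25: left subtree has 0 nodes { }, right has 1 {38}.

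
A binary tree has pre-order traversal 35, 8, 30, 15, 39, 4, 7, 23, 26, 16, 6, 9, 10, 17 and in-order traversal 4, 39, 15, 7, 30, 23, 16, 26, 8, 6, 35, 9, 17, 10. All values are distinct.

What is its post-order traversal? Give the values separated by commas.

The first element of pre-order is the root; it splits in-order into left and right subtrees.
Root 35: left subtree has 10 nodes {4, 39, 15, 7, 30, 23, 16, 26, 8, 6}, right has 3 {9, 17, 10}.
  Root 8: left subtree has 8 nodes {4, 39, 15, 7, 30, 23, 16, 26}, right has 1 {6}.
    Root 30: left subtree has 4 nodes {4, 39, 15, 7}, right has 3 {23, 16, 26}.
      Root 15: left subtree has 2 nodes {4, 39}, right has 1 {7}.
        Root 39: left subtree has 1 node {4}, right has 0 { }.
      Root 23: left subtree has 0 nodes { }, right has 2 {16, 26}.
        Root 26: left subtree has 1 node {16}, right has 0 { }.
  Root 9: left subtree has 0 nodes { }, right has 2 {17, 10}.
    Root 10: left subtree has 1 node {17}, right has 0 { }.

4, 39, 7, 15, 16, 26, 23, 30, 6, 8, 17, 10, 9, 35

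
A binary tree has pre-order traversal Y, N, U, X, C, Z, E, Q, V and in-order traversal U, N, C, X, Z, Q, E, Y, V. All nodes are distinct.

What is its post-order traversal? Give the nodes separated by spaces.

The first element of pre-order is the root; it splits in-order into left and right subtrees.
Root Y: left subtree has 7 nodes {U, N, C, X, Z, Q, E}, right has 1 {V}.
  Root N: left subtree has 1 node {U}, right has 5 {C, X, Z, Q, E}.
    Root X: left subtree has 1 node {C}, right has 3 {Z, Q, E}.
      Root Z: left subtree has 0 nodes { }, right has 2 {Q, E}.
        Root E: left subtree has 1 node {Q}, right has 0 { }.

U C Q E Z X N V Y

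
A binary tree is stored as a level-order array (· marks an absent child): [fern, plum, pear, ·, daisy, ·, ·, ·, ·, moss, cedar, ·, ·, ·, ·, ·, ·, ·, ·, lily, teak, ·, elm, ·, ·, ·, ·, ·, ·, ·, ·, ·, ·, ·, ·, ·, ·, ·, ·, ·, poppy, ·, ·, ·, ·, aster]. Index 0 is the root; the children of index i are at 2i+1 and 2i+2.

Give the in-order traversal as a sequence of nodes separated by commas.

In-order visits the left subtree, then the node, then the right subtree.
At fern: go left to plum.
  At plum: no left child.
  Visit plum.
  At plum: go right to daisy.
    At daisy: go left to moss.
      At moss: go left to lily.
        At lily: no left child.
        Visit lily.
        At lily: go right to poppy.
          poppy is a leaf — visit poppy.
      Visit moss.
      At moss: go right to teak.
        teak is a leaf — visit teak.
    Visit daisy.
    At daisy: go right to cedar.
      At cedar: no left child.
      Visit cedar.
      At cedar: go right to elm.
        At elm: go left to aster.
          aster is a leaf — visit aster.
        Visit elm.
        At elm: no right child.
Visit fern.
At fern: go right to pear.
  pear is a leaf — visit pear.

plum, lily, poppy, moss, teak, daisy, cedar, aster, elm, fern, pear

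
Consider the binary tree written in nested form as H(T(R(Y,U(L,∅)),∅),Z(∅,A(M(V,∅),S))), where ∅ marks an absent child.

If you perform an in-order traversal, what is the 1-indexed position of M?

In-order visits the left subtree, then the node, then the right subtree.
At H: go left to T.
  At T: go left to R.
    At R: go left to Y.
      Y is a leaf — visit Y.
    Visit R.
    At R: go right to U.
      At U: go left to L.
        L is a leaf — visit L.
      Visit U.
      At U: no right child.
  Visit T.
  At T: no right child.
Visit H.
At H: go right to Z.
  At Z: no left child.
  Visit Z.
  At Z: go right to A.
    At A: go left to M.
      At M: go left to V.
        V is a leaf — visit V.
      Visit M.
      At M: no right child.
    Visit A.
    At A: go right to S.
      S is a leaf — visit S.
Full in-order sequence: Y, R, L, U, T, H, Z, V, M, A, S.

9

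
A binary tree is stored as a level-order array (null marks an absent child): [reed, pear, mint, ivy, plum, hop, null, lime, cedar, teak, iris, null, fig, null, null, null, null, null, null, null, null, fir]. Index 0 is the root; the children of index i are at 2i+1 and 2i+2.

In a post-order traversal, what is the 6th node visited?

iris

Post-order visits the left subtree, then the right subtree, then the node.
At reed: go left to pear.
  At pear: go left to ivy.
    At ivy: go left to lime.
      lime is a leaf — visit lime.
    At ivy: go right to cedar.
      cedar is a leaf — visit cedar.
    Visit ivy.
  At pear: go right to plum.
    At plum: go left to teak.
      teak is a leaf — visit teak.
    At plum: go right to iris.
      At iris: go left to fir.
        fir is a leaf — visit fir.
      At iris: no right child.
      Visit iris.
    Visit plum.
  Visit pear.
At reed: go right to mint.
  At mint: go left to hop.
    At hop: no left child.
    At hop: go right to fig.
      fig is a leaf — visit fig.
    Visit hop.
  At mint: no right child.
  Visit mint.
Visit reed.
Full post-order sequence: lime, cedar, ivy, teak, fir, iris, plum, pear, fig, hop, mint, reed.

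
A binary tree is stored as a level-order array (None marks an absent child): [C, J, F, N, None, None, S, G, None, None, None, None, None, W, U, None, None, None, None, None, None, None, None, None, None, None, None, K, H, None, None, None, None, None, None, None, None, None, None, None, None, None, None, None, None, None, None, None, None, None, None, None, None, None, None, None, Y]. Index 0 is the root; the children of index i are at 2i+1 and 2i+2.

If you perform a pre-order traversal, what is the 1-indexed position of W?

Pre-order visits the node, then its left subtree, then its right subtree.
Visit C.
At C: go left to J.
  Visit J.
  At J: go left to N.
    Visit N.
    At N: go left to G.
      G is a leaf — visit G.
    At N: no right child.
  At J: no right child.
At C: go right to F.
  Visit F.
  At F: no left child.
  At F: go right to S.
    Visit S.
    At S: go left to W.
      Visit W.
      At W: go left to K.
        Visit K.
        At K: no left child.
        At K: go right to Y.
          Y is a leaf — visit Y.
      At W: go right to H.
        H is a leaf — visit H.
    At S: go right to U.
      U is a leaf — visit U.
Full pre-order sequence: C, J, N, G, F, S, W, K, Y, H, U.

7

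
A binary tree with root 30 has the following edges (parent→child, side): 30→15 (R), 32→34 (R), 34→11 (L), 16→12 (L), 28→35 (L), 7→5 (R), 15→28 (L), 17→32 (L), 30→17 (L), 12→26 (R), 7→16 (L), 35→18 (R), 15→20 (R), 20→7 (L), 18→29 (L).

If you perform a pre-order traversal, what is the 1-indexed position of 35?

Pre-order visits the node, then its left subtree, then its right subtree.
Visit 30.
At 30: go left to 17.
  Visit 17.
  At 17: go left to 32.
    Visit 32.
    At 32: no left child.
    At 32: go right to 34.
      Visit 34.
      At 34: go left to 11.
        11 is a leaf — visit 11.
      At 34: no right child.
  At 17: no right child.
At 30: go right to 15.
  Visit 15.
  At 15: go left to 28.
    Visit 28.
    At 28: go left to 35.
      Visit 35.
      At 35: no left child.
      At 35: go right to 18.
        Visit 18.
        At 18: go left to 29.
          29 is a leaf — visit 29.
        At 18: no right child.
    At 28: no right child.
  At 15: go right to 20.
    Visit 20.
    At 20: go left to 7.
      Visit 7.
      At 7: go left to 16.
        Visit 16.
        At 16: go left to 12.
          Visit 12.
          At 12: no left child.
          At 12: go right to 26.
            26 is a leaf — visit 26.
        At 16: no right child.
      At 7: go right to 5.
        5 is a leaf — visit 5.
    At 20: no right child.
Full pre-order sequence: 30, 17, 32, 34, 11, 15, 28, 35, 18, 29, 20, 7, 16, 12, 26, 5.

8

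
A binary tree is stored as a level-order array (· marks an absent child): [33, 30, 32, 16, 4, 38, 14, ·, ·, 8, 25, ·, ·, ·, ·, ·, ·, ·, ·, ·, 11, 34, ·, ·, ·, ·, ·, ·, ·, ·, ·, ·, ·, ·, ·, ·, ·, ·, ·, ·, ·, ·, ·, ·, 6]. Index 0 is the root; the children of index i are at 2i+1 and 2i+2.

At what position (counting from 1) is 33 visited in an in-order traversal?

9

In-order visits the left subtree, then the node, then the right subtree.
At 33: go left to 30.
  At 30: go left to 16.
    16 is a leaf — visit 16.
  Visit 30.
  At 30: go right to 4.
    At 4: go left to 8.
      At 8: no left child.
      Visit 8.
      At 8: go right to 11.
        11 is a leaf — visit 11.
    Visit 4.
    At 4: go right to 25.
      At 25: go left to 34.
        At 34: no left child.
        Visit 34.
        At 34: go right to 6.
          6 is a leaf — visit 6.
      Visit 25.
      At 25: no right child.
Visit 33.
At 33: go right to 32.
  At 32: go left to 38.
    38 is a leaf — visit 38.
  Visit 32.
  At 32: go right to 14.
    14 is a leaf — visit 14.
Full in-order sequence: 16, 30, 8, 11, 4, 34, 6, 25, 33, 38, 32, 14.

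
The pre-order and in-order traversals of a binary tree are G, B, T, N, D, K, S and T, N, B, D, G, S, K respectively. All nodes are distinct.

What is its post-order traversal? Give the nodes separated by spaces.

N T D B S K G

The first element of pre-order is the root; it splits in-order into left and right subtrees.
Root G: left subtree has 4 nodes {T, N, B, D}, right has 2 {S, K}.
  Root B: left subtree has 2 nodes {T, N}, right has 1 {D}.
    Root T: left subtree has 0 nodes { }, right has 1 {N}.
  Root K: left subtree has 1 node {S}, right has 0 { }.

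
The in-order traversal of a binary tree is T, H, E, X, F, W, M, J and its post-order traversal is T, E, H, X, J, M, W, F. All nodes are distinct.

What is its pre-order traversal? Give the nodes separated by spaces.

The last element of post-order is the root; it splits in-order into left and right subtrees.
Root F: left subtree has 4 nodes {T, H, E, X}, right has 3 {W, M, J}.
  Root X: left subtree has 3 nodes {T, H, E}, right has 0 { }.
    Root H: left subtree has 1 node {T}, right has 1 {E}.
  Root W: left subtree has 0 nodes { }, right has 2 {M, J}.
    Root M: left subtree has 0 nodes { }, right has 1 {J}.

F X H T E W M J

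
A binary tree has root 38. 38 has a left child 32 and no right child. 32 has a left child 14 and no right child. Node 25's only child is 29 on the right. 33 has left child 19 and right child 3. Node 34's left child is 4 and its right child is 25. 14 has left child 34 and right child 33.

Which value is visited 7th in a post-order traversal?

33

Post-order visits the left subtree, then the right subtree, then the node.
At 38: go left to 32.
  At 32: go left to 14.
    At 14: go left to 34.
      At 34: go left to 4.
        4 is a leaf — visit 4.
      At 34: go right to 25.
        At 25: no left child.
        At 25: go right to 29.
          29 is a leaf — visit 29.
        Visit 25.
      Visit 34.
    At 14: go right to 33.
      At 33: go left to 19.
        19 is a leaf — visit 19.
      At 33: go right to 3.
        3 is a leaf — visit 3.
      Visit 33.
    Visit 14.
  At 32: no right child.
  Visit 32.
At 38: no right child.
Visit 38.
Full post-order sequence: 4, 29, 25, 34, 19, 3, 33, 14, 32, 38.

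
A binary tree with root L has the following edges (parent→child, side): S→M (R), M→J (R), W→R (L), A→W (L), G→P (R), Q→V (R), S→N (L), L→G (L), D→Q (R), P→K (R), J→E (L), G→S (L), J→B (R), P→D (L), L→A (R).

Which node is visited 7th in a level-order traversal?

Level-order visits nodes level by level from the root, left to right within each level.
Level 0: L
Level 1: G, A
Level 2: S, P, W
Level 3: N, M, D, K, R
Level 4: J, Q
Level 5: E, B, V
Full level-order sequence: L, G, A, S, P, W, N, M, D, K, R, J, Q, E, B, V.

N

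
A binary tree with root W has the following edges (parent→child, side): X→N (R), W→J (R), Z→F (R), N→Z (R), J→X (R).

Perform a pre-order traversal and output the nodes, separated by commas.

W, J, X, N, Z, F

Pre-order visits the node, then its left subtree, then its right subtree.
Visit W.
At W: no left child.
At W: go right to J.
  Visit J.
  At J: no left child.
  At J: go right to X.
    Visit X.
    At X: no left child.
    At X: go right to N.
      Visit N.
      At N: no left child.
      At N: go right to Z.
        Visit Z.
        At Z: no left child.
        At Z: go right to F.
          F is a leaf — visit F.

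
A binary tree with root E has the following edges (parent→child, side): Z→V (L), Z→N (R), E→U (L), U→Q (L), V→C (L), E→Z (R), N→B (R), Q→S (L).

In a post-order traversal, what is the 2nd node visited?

Q

Post-order visits the left subtree, then the right subtree, then the node.
At E: go left to U.
  At U: go left to Q.
    At Q: go left to S.
      S is a leaf — visit S.
    At Q: no right child.
    Visit Q.
  At U: no right child.
  Visit U.
At E: go right to Z.
  At Z: go left to V.
    At V: go left to C.
      C is a leaf — visit C.
    At V: no right child.
    Visit V.
  At Z: go right to N.
    At N: no left child.
    At N: go right to B.
      B is a leaf — visit B.
    Visit N.
  Visit Z.
Visit E.
Full post-order sequence: S, Q, U, C, V, B, N, Z, E.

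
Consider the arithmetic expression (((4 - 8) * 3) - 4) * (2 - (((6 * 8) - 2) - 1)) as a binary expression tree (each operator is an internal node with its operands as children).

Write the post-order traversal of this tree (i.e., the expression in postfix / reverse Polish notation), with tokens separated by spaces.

4 8 - 3 * 4 - 2 6 8 * 2 - 1 - - *

Post-order on an expression tree gives postfix notation: for each operator, emit left operand, right operand, then the operator.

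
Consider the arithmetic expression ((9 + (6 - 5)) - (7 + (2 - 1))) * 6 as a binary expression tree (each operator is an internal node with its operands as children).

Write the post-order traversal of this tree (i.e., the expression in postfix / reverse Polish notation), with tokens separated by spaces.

Post-order on an expression tree gives postfix notation: for each operator, emit left operand, right operand, then the operator.

9 6 5 - + 7 2 1 - + - 6 *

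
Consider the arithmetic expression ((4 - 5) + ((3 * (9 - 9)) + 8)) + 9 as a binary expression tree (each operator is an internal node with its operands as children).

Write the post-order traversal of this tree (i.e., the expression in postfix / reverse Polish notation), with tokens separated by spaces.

4 5 - 3 9 9 - * 8 + + 9 +

Post-order on an expression tree gives postfix notation: for each operator, emit left operand, right operand, then the operator.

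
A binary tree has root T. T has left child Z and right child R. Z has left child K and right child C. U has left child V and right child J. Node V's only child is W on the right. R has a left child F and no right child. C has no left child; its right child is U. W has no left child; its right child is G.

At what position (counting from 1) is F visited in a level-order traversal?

6

Level-order visits nodes level by level from the root, left to right within each level.
Level 0: T
Level 1: Z, R
Level 2: K, C, F
Level 3: U
Level 4: V, J
Level 5: W
Level 6: G
Full level-order sequence: T, Z, R, K, C, F, U, V, J, W, G.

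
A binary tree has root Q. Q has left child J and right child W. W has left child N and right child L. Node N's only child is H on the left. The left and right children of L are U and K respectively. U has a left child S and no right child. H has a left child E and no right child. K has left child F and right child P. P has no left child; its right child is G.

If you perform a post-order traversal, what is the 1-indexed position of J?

1

Post-order visits the left subtree, then the right subtree, then the node.
At Q: go left to J.
  J is a leaf — visit J.
At Q: go right to W.
  At W: go left to N.
    At N: go left to H.
      At H: go left to E.
        E is a leaf — visit E.
      At H: no right child.
      Visit H.
    At N: no right child.
    Visit N.
  At W: go right to L.
    At L: go left to U.
      At U: go left to S.
        S is a leaf — visit S.
      At U: no right child.
      Visit U.
    At L: go right to K.
      At K: go left to F.
        F is a leaf — visit F.
      At K: go right to P.
        At P: no left child.
        At P: go right to G.
          G is a leaf — visit G.
        Visit P.
      Visit K.
    Visit L.
  Visit W.
Visit Q.
Full post-order sequence: J, E, H, N, S, U, F, G, P, K, L, W, Q.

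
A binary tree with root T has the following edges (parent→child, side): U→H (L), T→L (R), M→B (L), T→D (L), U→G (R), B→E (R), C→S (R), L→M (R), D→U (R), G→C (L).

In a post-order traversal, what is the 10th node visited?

L

Post-order visits the left subtree, then the right subtree, then the node.
At T: go left to D.
  At D: no left child.
  At D: go right to U.
    At U: go left to H.
      H is a leaf — visit H.
    At U: go right to G.
      At G: go left to C.
        At C: no left child.
        At C: go right to S.
          S is a leaf — visit S.
        Visit C.
      At G: no right child.
      Visit G.
    Visit U.
  Visit D.
At T: go right to L.
  At L: no left child.
  At L: go right to M.
    At M: go left to B.
      At B: no left child.
      At B: go right to E.
        E is a leaf — visit E.
      Visit B.
    At M: no right child.
    Visit M.
  Visit L.
Visit T.
Full post-order sequence: H, S, C, G, U, D, E, B, M, L, T.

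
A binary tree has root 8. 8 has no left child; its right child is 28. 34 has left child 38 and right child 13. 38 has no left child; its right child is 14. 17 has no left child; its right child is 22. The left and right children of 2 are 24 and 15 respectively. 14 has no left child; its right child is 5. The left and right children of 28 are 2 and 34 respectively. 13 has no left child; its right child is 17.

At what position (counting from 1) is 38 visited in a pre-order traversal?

7

Pre-order visits the node, then its left subtree, then its right subtree.
Visit 8.
At 8: no left child.
At 8: go right to 28.
  Visit 28.
  At 28: go left to 2.
    Visit 2.
    At 2: go left to 24.
      24 is a leaf — visit 24.
    At 2: go right to 15.
      15 is a leaf — visit 15.
  At 28: go right to 34.
    Visit 34.
    At 34: go left to 38.
      Visit 38.
      At 38: no left child.
      At 38: go right to 14.
        Visit 14.
        At 14: no left child.
        At 14: go right to 5.
          5 is a leaf — visit 5.
    At 34: go right to 13.
      Visit 13.
      At 13: no left child.
      At 13: go right to 17.
        Visit 17.
        At 17: no left child.
        At 17: go right to 22.
          22 is a leaf — visit 22.
Full pre-order sequence: 8, 28, 2, 24, 15, 34, 38, 14, 5, 13, 17, 22.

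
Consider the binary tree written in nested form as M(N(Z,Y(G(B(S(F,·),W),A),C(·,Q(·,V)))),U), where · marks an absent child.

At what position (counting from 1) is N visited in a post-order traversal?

Post-order visits the left subtree, then the right subtree, then the node.
At M: go left to N.
  At N: go left to Z.
    Z is a leaf — visit Z.
  At N: go right to Y.
    At Y: go left to G.
      At G: go left to B.
        At B: go left to S.
          At S: go left to F.
            F is a leaf — visit F.
          At S: no right child.
          Visit S.
        At B: go right to W.
          W is a leaf — visit W.
        Visit B.
      At G: go right to A.
        A is a leaf — visit A.
      Visit G.
    At Y: go right to C.
      At C: no left child.
      At C: go right to Q.
        At Q: no left child.
        At Q: go right to V.
          V is a leaf — visit V.
        Visit Q.
      Visit C.
    Visit Y.
  Visit N.
At M: go right to U.
  U is a leaf — visit U.
Visit M.
Full post-order sequence: Z, F, S, W, B, A, G, V, Q, C, Y, N, U, M.

12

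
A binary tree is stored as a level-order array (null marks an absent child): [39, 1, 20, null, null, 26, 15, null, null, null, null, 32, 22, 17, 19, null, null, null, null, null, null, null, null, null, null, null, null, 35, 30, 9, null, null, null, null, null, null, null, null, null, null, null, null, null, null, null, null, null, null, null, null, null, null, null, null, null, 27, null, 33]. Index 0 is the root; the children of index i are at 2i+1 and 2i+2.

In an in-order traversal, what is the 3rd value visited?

32

In-order visits the left subtree, then the node, then the right subtree.
At 39: go left to 1.
  1 is a leaf — visit 1.
Visit 39.
At 39: go right to 20.
  At 20: go left to 26.
    At 26: go left to 32.
      32 is a leaf — visit 32.
    Visit 26.
    At 26: go right to 22.
      22 is a leaf — visit 22.
  Visit 20.
  At 20: go right to 15.
    At 15: go left to 17.
      At 17: go left to 35.
        At 35: go left to 27.
          27 is a leaf — visit 27.
        Visit 35.
        At 35: no right child.
      Visit 17.
      At 17: go right to 30.
        At 30: go left to 33.
          33 is a leaf — visit 33.
        Visit 30.
        At 30: no right child.
    Visit 15.
    At 15: go right to 19.
      At 19: go left to 9.
        9 is a leaf — visit 9.
      Visit 19.
      At 19: no right child.
Full in-order sequence: 1, 39, 32, 26, 22, 20, 27, 35, 17, 33, 30, 15, 9, 19.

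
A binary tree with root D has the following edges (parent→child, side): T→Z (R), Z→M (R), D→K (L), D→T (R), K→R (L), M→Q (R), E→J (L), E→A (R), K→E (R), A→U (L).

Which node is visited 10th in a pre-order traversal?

Pre-order visits the node, then its left subtree, then its right subtree.
Visit D.
At D: go left to K.
  Visit K.
  At K: go left to R.
    R is a leaf — visit R.
  At K: go right to E.
    Visit E.
    At E: go left to J.
      J is a leaf — visit J.
    At E: go right to A.
      Visit A.
      At A: go left to U.
        U is a leaf — visit U.
      At A: no right child.
At D: go right to T.
  Visit T.
  At T: no left child.
  At T: go right to Z.
    Visit Z.
    At Z: no left child.
    At Z: go right to M.
      Visit M.
      At M: no left child.
      At M: go right to Q.
        Q is a leaf — visit Q.
Full pre-order sequence: D, K, R, E, J, A, U, T, Z, M, Q.

M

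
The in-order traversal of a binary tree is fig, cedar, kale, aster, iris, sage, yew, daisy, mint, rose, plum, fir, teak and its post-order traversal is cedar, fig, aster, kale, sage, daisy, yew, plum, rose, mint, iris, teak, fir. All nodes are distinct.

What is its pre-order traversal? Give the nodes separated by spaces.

fir iris kale fig cedar aster mint yew sage daisy rose plum teak

The last element of post-order is the root; it splits in-order into left and right subtrees.
Root fir: left subtree has 11 nodes {fig, cedar, kale, aster, iris, sage, yew, daisy, mint, rose, plum}, right has 1 {teak}.
  Root iris: left subtree has 4 nodes {fig, cedar, kale, aster}, right has 6 {sage, yew, daisy, mint, rose, plum}.
    Root kale: left subtree has 2 nodes {fig, cedar}, right has 1 {aster}.
      Root fig: left subtree has 0 nodes { }, right has 1 {cedar}.
    Root mint: left subtree has 3 nodes {sage, yew, daisy}, right has 2 {rose, plum}.
      Root yew: left subtree has 1 node {sage}, right has 1 {daisy}.
      Root rose: left subtree has 0 nodes { }, right has 1 {plum}.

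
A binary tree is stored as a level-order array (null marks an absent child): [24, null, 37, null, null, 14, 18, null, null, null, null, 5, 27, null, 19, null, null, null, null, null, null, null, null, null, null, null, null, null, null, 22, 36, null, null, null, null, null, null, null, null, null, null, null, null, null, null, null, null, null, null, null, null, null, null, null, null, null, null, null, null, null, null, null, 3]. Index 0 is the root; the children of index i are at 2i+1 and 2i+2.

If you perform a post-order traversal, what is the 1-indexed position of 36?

6

Post-order visits the left subtree, then the right subtree, then the node.
At 24: no left child.
At 24: go right to 37.
  At 37: go left to 14.
    At 14: go left to 5.
      5 is a leaf — visit 5.
    At 14: go right to 27.
      27 is a leaf — visit 27.
    Visit 14.
  At 37: go right to 18.
    At 18: no left child.
    At 18: go right to 19.
      At 19: go left to 22.
        22 is a leaf — visit 22.
      At 19: go right to 36.
        At 36: no left child.
        At 36: go right to 3.
          3 is a leaf — visit 3.
        Visit 36.
      Visit 19.
    Visit 18.
  Visit 37.
Visit 24.
Full post-order sequence: 5, 27, 14, 22, 3, 36, 19, 18, 37, 24.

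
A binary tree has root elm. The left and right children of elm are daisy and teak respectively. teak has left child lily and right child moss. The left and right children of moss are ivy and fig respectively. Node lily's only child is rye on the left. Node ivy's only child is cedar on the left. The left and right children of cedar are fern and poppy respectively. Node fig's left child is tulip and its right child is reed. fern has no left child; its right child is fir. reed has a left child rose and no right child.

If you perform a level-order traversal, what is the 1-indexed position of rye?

6

Level-order visits nodes level by level from the root, left to right within each level.
Level 0: elm
Level 1: daisy, teak
Level 2: lily, moss
Level 3: rye, ivy, fig
Level 4: cedar, tulip, reed
Level 5: fern, poppy, rose
Level 6: fir
Full level-order sequence: elm, daisy, teak, lily, moss, rye, ivy, fig, cedar, tulip, reed, fern, poppy, rose, fir.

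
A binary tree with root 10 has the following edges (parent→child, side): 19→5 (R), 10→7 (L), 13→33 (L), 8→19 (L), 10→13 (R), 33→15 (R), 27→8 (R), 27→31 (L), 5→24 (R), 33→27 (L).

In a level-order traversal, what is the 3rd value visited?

13

Level-order visits nodes level by level from the root, left to right within each level.
Level 0: 10
Level 1: 7, 13
Level 2: 33
Level 3: 27, 15
Level 4: 31, 8
Level 5: 19
Level 6: 5
Level 7: 24
Full level-order sequence: 10, 7, 13, 33, 27, 15, 31, 8, 19, 5, 24.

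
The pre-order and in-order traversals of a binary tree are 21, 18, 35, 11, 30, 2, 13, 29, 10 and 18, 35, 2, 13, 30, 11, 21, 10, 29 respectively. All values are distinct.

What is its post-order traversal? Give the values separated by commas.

13, 2, 30, 11, 35, 18, 10, 29, 21

The first element of pre-order is the root; it splits in-order into left and right subtrees.
Root 21: left subtree has 6 nodes {18, 35, 2, 13, 30, 11}, right has 2 {10, 29}.
  Root 18: left subtree has 0 nodes { }, right has 5 {35, 2, 13, 30, 11}.
    Root 35: left subtree has 0 nodes { }, right has 4 {2, 13, 30, 11}.
      Root 11: left subtree has 3 nodes {2, 13, 30}, right has 0 { }.
        Root 30: left subtree has 2 nodes {2, 13}, right has 0 { }.
          Root 2: left subtree has 0 nodes { }, right has 1 {13}.
  Root 29: left subtree has 1 node {10}, right has 0 { }.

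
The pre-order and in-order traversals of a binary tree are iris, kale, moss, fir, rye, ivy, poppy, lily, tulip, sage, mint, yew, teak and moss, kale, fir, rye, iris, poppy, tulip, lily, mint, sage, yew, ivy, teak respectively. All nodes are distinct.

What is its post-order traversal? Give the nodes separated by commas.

The first element of pre-order is the root; it splits in-order into left and right subtrees.
Root iris: left subtree has 4 nodes {moss, kale, fir, rye}, right has 8 {poppy, tulip, lily, mint, sage, yew, ivy, teak}.
  Root kale: left subtree has 1 node {moss}, right has 2 {fir, rye}.
    Root fir: left subtree has 0 nodes { }, right has 1 {rye}.
  Root ivy: left subtree has 6 nodes {poppy, tulip, lily, mint, sage, yew}, right has 1 {teak}.
    Root poppy: left subtree has 0 nodes { }, right has 5 {tulip, lily, mint, sage, yew}.
      Root lily: left subtree has 1 node {tulip}, right has 3 {mint, sage, yew}.
        Root sage: left subtree has 1 node {mint}, right has 1 {yew}.

moss, rye, fir, kale, tulip, mint, yew, sage, lily, poppy, teak, ivy, iris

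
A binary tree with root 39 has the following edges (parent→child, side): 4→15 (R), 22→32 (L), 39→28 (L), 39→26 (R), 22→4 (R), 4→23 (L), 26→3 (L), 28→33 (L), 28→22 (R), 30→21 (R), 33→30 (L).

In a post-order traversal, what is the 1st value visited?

21

Post-order visits the left subtree, then the right subtree, then the node.
At 39: go left to 28.
  At 28: go left to 33.
    At 33: go left to 30.
      At 30: no left child.
      At 30: go right to 21.
        21 is a leaf — visit 21.
      Visit 30.
    At 33: no right child.
    Visit 33.
  At 28: go right to 22.
    At 22: go left to 32.
      32 is a leaf — visit 32.
    At 22: go right to 4.
      At 4: go left to 23.
        23 is a leaf — visit 23.
      At 4: go right to 15.
        15 is a leaf — visit 15.
      Visit 4.
    Visit 22.
  Visit 28.
At 39: go right to 26.
  At 26: go left to 3.
    3 is a leaf — visit 3.
  At 26: no right child.
  Visit 26.
Visit 39.
Full post-order sequence: 21, 30, 33, 32, 23, 15, 4, 22, 28, 3, 26, 39.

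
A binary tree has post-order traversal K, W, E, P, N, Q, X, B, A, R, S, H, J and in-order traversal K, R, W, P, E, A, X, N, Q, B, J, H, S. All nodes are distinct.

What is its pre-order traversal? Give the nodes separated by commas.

J, R, K, A, P, W, E, B, X, Q, N, H, S

The last element of post-order is the root; it splits in-order into left and right subtrees.
Root J: left subtree has 10 nodes {K, R, W, P, E, A, X, N, Q, B}, right has 2 {H, S}.
  Root R: left subtree has 1 node {K}, right has 8 {W, P, E, A, X, N, Q, B}.
    Root A: left subtree has 3 nodes {W, P, E}, right has 4 {X, N, Q, B}.
      Root P: left subtree has 1 node {W}, right has 1 {E}.
      Root B: left subtree has 3 nodes {X, N, Q}, right has 0 { }.
        Root X: left subtree has 0 nodes { }, right has 2 {N, Q}.
          Root Q: left subtree has 1 node {N}, right has 0 { }.
  Root H: left subtree has 0 nodes { }, right has 1 {S}.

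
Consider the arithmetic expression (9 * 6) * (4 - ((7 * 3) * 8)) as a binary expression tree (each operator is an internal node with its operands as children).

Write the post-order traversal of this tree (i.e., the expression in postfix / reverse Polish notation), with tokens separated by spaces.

Post-order on an expression tree gives postfix notation: for each operator, emit left operand, right operand, then the operator.

9 6 * 4 7 3 * 8 * - *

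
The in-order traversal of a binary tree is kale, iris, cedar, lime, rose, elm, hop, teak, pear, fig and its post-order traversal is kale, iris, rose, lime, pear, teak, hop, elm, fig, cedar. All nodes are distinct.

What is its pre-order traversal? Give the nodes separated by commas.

The last element of post-order is the root; it splits in-order into left and right subtrees.
Root cedar: left subtree has 2 nodes {kale, iris}, right has 7 {lime, rose, elm, hop, teak, pear, fig}.
  Root iris: left subtree has 1 node {kale}, right has 0 { }.
  Root fig: left subtree has 6 nodes {lime, rose, elm, hop, teak, pear}, right has 0 { }.
    Root elm: left subtree has 2 nodes {lime, rose}, right has 3 {hop, teak, pear}.
      Root lime: left subtree has 0 nodes { }, right has 1 {rose}.
      Root hop: left subtree has 0 nodes { }, right has 2 {teak, pear}.
        Root teak: left subtree has 0 nodes { }, right has 1 {pear}.

cedar, iris, kale, fig, elm, lime, rose, hop, teak, pear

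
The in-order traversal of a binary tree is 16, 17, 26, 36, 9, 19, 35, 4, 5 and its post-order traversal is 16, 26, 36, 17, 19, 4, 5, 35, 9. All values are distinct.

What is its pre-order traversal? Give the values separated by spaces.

9 17 16 36 26 35 19 5 4

The last element of post-order is the root; it splits in-order into left and right subtrees.
Root 9: left subtree has 4 nodes {16, 17, 26, 36}, right has 4 {19, 35, 4, 5}.
  Root 17: left subtree has 1 node {16}, right has 2 {26, 36}.
    Root 36: left subtree has 1 node {26}, right has 0 { }.
  Root 35: left subtree has 1 node {19}, right has 2 {4, 5}.
    Root 5: left subtree has 1 node {4}, right has 0 { }.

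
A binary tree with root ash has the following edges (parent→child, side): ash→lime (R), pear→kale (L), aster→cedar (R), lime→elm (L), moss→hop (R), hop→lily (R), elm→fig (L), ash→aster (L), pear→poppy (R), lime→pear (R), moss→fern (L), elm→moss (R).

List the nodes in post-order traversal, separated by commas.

cedar, aster, fig, fern, lily, hop, moss, elm, kale, poppy, pear, lime, ash

Post-order visits the left subtree, then the right subtree, then the node.
At ash: go left to aster.
  At aster: no left child.
  At aster: go right to cedar.
    cedar is a leaf — visit cedar.
  Visit aster.
At ash: go right to lime.
  At lime: go left to elm.
    At elm: go left to fig.
      fig is a leaf — visit fig.
    At elm: go right to moss.
      At moss: go left to fern.
        fern is a leaf — visit fern.
      At moss: go right to hop.
        At hop: no left child.
        At hop: go right to lily.
          lily is a leaf — visit lily.
        Visit hop.
      Visit moss.
    Visit elm.
  At lime: go right to pear.
    At pear: go left to kale.
      kale is a leaf — visit kale.
    At pear: go right to poppy.
      poppy is a leaf — visit poppy.
    Visit pear.
  Visit lime.
Visit ash.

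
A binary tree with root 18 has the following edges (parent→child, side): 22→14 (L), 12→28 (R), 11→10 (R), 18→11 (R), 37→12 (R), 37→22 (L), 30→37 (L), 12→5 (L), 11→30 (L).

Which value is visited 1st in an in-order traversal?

18

In-order visits the left subtree, then the node, then the right subtree.
At 18: no left child.
Visit 18.
At 18: go right to 11.
  At 11: go left to 30.
    At 30: go left to 37.
      At 37: go left to 22.
        At 22: go left to 14.
          14 is a leaf — visit 14.
        Visit 22.
        At 22: no right child.
      Visit 37.
      At 37: go right to 12.
        At 12: go left to 5.
          5 is a leaf — visit 5.
        Visit 12.
        At 12: go right to 28.
          28 is a leaf — visit 28.
    Visit 30.
    At 30: no right child.
  Visit 11.
  At 11: go right to 10.
    10 is a leaf — visit 10.
Full in-order sequence: 18, 14, 22, 37, 5, 12, 28, 30, 11, 10.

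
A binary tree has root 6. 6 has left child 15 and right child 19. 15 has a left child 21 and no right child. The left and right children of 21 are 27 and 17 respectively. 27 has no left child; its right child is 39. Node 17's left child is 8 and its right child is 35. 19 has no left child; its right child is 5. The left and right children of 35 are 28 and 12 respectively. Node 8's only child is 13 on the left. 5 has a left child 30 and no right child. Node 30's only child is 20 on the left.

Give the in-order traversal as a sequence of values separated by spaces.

In-order visits the left subtree, then the node, then the right subtree.
At 6: go left to 15.
  At 15: go left to 21.
    At 21: go left to 27.
      At 27: no left child.
      Visit 27.
      At 27: go right to 39.
        39 is a leaf — visit 39.
    Visit 21.
    At 21: go right to 17.
      At 17: go left to 8.
        At 8: go left to 13.
          13 is a leaf — visit 13.
        Visit 8.
        At 8: no right child.
      Visit 17.
      At 17: go right to 35.
        At 35: go left to 28.
          28 is a leaf — visit 28.
        Visit 35.
        At 35: go right to 12.
          12 is a leaf — visit 12.
  Visit 15.
  At 15: no right child.
Visit 6.
At 6: go right to 19.
  At 19: no left child.
  Visit 19.
  At 19: go right to 5.
    At 5: go left to 30.
      At 30: go left to 20.
        20 is a leaf — visit 20.
      Visit 30.
      At 30: no right child.
    Visit 5.
    At 5: no right child.

27 39 21 13 8 17 28 35 12 15 6 19 20 30 5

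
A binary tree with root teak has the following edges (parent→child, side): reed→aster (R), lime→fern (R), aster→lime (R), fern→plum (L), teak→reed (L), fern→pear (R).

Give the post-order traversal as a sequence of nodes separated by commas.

Post-order visits the left subtree, then the right subtree, then the node.
At teak: go left to reed.
  At reed: no left child.
  At reed: go right to aster.
    At aster: no left child.
    At aster: go right to lime.
      At lime: no left child.
      At lime: go right to fern.
        At fern: go left to plum.
          plum is a leaf — visit plum.
        At fern: go right to pear.
          pear is a leaf — visit pear.
        Visit fern.
      Visit lime.
    Visit aster.
  Visit reed.
At teak: no right child.
Visit teak.

plum, pear, fern, lime, aster, reed, teak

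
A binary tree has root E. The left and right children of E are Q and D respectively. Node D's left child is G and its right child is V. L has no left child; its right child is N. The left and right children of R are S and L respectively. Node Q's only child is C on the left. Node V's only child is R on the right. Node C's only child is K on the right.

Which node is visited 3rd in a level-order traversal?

Level-order visits nodes level by level from the root, left to right within each level.
Level 0: E
Level 1: Q, D
Level 2: C, G, V
Level 3: K, R
Level 4: S, L
Level 5: N
Full level-order sequence: E, Q, D, C, G, V, K, R, S, L, N.

D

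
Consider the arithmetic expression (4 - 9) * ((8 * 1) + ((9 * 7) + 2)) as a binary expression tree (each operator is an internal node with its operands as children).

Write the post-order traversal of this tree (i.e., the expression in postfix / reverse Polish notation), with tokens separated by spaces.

4 9 - 8 1 * 9 7 * 2 + + *

Post-order on an expression tree gives postfix notation: for each operator, emit left operand, right operand, then the operator.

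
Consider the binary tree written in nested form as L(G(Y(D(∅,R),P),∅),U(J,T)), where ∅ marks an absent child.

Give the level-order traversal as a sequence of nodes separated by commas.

L, G, U, Y, J, T, D, P, R

Level-order visits nodes level by level from the root, left to right within each level.
Level 0: L
Level 1: G, U
Level 2: Y, J, T
Level 3: D, P
Level 4: R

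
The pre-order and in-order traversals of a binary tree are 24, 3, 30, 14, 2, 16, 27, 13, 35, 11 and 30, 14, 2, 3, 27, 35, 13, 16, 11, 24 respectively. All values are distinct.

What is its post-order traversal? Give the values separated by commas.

2, 14, 30, 35, 13, 27, 11, 16, 3, 24

The first element of pre-order is the root; it splits in-order into left and right subtrees.
Root 24: left subtree has 9 nodes {30, 14, 2, 3, 27, 35, 13, 16, 11}, right has 0 { }.
  Root 3: left subtree has 3 nodes {30, 14, 2}, right has 5 {27, 35, 13, 16, 11}.
    Root 30: left subtree has 0 nodes { }, right has 2 {14, 2}.
      Root 14: left subtree has 0 nodes { }, right has 1 {2}.
    Root 16: left subtree has 3 nodes {27, 35, 13}, right has 1 {11}.
      Root 27: left subtree has 0 nodes { }, right has 2 {35, 13}.
        Root 13: left subtree has 1 node {35}, right has 0 { }.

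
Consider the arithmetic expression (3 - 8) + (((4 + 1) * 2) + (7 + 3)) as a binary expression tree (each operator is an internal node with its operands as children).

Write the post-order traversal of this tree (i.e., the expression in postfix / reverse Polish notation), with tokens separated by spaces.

Post-order on an expression tree gives postfix notation: for each operator, emit left operand, right operand, then the operator.

3 8 - 4 1 + 2 * 7 3 + + +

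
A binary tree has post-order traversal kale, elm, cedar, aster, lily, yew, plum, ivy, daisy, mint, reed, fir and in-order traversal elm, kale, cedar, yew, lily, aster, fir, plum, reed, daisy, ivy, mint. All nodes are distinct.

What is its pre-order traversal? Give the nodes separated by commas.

fir, yew, cedar, elm, kale, lily, aster, reed, plum, mint, daisy, ivy

The last element of post-order is the root; it splits in-order into left and right subtrees.
Root fir: left subtree has 6 nodes {elm, kale, cedar, yew, lily, aster}, right has 5 {plum, reed, daisy, ivy, mint}.
  Root yew: left subtree has 3 nodes {elm, kale, cedar}, right has 2 {lily, aster}.
    Root cedar: left subtree has 2 nodes {elm, kale}, right has 0 { }.
      Root elm: left subtree has 0 nodes { }, right has 1 {kale}.
    Root lily: left subtree has 0 nodes { }, right has 1 {aster}.
  Root reed: left subtree has 1 node {plum}, right has 3 {daisy, ivy, mint}.
    Root mint: left subtree has 2 nodes {daisy, ivy}, right has 0 { }.
      Root daisy: left subtree has 0 nodes { }, right has 1 {ivy}.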